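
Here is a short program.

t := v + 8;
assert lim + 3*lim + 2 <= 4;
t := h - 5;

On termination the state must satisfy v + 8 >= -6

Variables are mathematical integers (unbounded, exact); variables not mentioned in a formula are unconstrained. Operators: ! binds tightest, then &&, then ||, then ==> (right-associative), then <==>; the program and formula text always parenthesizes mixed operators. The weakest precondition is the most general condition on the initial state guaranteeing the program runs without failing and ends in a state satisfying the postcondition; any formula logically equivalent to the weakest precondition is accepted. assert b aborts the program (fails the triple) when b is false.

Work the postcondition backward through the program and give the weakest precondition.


Working backward. After the program, the postcondition v + 8 >= -6 must hold; in canonical form it is v >= -14.
Before t := h - 5: v >= -14
Before assert lim + 3*lim + 2 <= 4: 4*lim <= 2 && v >= -14
Before t := v + 8: 4*lim <= 2 && v >= -14
Answer: WP = 4*lim <= 2 && v >= -14


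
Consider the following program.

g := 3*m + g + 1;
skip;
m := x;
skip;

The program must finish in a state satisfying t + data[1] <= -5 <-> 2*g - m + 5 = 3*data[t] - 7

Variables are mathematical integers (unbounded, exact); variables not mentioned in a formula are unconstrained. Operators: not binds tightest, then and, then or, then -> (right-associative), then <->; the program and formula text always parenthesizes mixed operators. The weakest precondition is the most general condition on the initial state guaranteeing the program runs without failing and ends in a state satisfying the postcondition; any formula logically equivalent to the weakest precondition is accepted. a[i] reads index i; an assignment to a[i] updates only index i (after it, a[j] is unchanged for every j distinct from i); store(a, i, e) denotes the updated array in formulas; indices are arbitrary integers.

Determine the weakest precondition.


Working backward. After the program, the postcondition t + data[1] <= -5 <-> 2*g - m + 5 = 3*data[t] - 7 must hold; in canonical form it is data[1] + t <= -5 <-> 2*g = 3*data[t] + m - 12.
Before skip: data[1] + t <= -5 <-> 2*g = 3*data[t] + m - 12
Before m := x: data[1] + t <= -5 <-> 2*g = 3*data[t] + x - 12
Before skip: data[1] + t <= -5 <-> 2*g = 3*data[t] + x - 12
Before g := 3*m + g + 1: data[1] + t <= -5 <-> 2*g + 6*m = 3*data[t] + x - 14
Answer: WP = data[1] + t <= -5 <-> 2*g + 6*m = 3*data[t] + x - 14


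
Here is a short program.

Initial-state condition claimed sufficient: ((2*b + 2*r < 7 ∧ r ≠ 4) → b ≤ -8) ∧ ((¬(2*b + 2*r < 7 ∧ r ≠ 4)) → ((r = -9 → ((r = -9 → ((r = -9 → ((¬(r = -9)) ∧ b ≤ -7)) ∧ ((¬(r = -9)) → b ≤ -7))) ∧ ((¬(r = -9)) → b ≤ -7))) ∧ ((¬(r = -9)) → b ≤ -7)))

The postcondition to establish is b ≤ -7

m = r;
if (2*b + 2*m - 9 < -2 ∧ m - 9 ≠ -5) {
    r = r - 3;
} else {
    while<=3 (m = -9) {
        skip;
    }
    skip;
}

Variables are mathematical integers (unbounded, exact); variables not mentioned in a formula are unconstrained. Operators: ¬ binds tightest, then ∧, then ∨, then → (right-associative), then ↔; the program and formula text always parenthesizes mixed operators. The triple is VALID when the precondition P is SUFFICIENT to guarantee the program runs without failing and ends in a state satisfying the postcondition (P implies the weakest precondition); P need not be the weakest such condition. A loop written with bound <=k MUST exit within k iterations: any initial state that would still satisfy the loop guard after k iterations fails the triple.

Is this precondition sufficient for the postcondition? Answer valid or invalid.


Working backward. After the program, b ≤ -7 must hold.
Then branch requires b ≤ -7; else branch requires (m = -9 → ((m = -9 → ((m = -9 → ((¬(m = -9)) ∧ b ≤ -7)) ∧ ((¬(m = -9)) → b ≤ -7))) ∧ ((¬(m = -9)) → b ≤ -7))) ∧ ((¬(m = -9)) → b ≤ -7).
Before the if: ((2*b + 2*m < 7 ∧ m ≠ 4) → b ≤ -7) ∧ ((¬(2*b + 2*m < 7 ∧ m ≠ 4)) → ((m = -9 → ((m = -9 → ((m = -9 → ((¬(m = -9)) ∧ b ≤ -7)) ∧ ((¬(m = -9)) → b ≤ -7))) ∧ ((¬(m = -9)) → b ≤ -7))) ∧ ((¬(m = -9)) → b ≤ -7)))
Before m := r: ((2*b + 2*r < 7 ∧ r ≠ 4) → b ≤ -7) ∧ ((¬(2*b + 2*r < 7 ∧ r ≠ 4)) → ((r = -9 → ((r = -9 → ((r = -9 → ((¬(r = -9)) ∧ b ≤ -7)) ∧ ((¬(r = -9)) → b ≤ -7))) ∧ ((¬(r = -9)) → b ≤ -7))) ∧ ((¬(r = -9)) → b ≤ -7)))
The weakest precondition is ((2*b + 2*r < 7 ∧ r ≠ 4) → b ≤ -7) ∧ ((¬(2*b + 2*r < 7 ∧ r ≠ 4)) → ((r = -9 → ((r = -9 → ((r = -9 → ((¬(r = -9)) ∧ b ≤ -7)) ∧ ((¬(r = -9)) → b ≤ -7))) ∧ ((¬(r = -9)) → b ≤ -7))) ∧ ((¬(r = -9)) → b ≤ -7))).
Check whether ((2*b + 2*r < 7 ∧ r ≠ 4) → b ≤ -8) ∧ ((¬(2*b + 2*r < 7 ∧ r ≠ 4)) → ((r = -9 → ((r = -9 → ((r = -9 → ((¬(r = -9)) ∧ b ≤ -7)) ∧ ((¬(r = -9)) → b ≤ -7))) ∧ ((¬(r = -9)) → b ≤ -7))) ∧ ((¬(r = -9)) → b ≤ -7))) implies it.
Every state satisfying the precondition satisfies the weakest precondition: the implication holds.
Answer: valid


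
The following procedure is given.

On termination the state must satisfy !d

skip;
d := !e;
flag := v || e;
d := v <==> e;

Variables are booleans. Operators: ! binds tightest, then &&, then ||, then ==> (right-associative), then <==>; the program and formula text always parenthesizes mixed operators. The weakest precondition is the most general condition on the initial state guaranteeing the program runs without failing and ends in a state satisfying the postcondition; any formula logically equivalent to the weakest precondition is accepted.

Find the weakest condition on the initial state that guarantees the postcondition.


Working backward. After the program, !d must hold.
Before d := v <==> e: !(v <==> e)
Before flag := v || e: !(v <==> e)
Before d := !e: !(v <==> e)
Before skip: !(v <==> e)
Answer: WP = !(v <==> e)


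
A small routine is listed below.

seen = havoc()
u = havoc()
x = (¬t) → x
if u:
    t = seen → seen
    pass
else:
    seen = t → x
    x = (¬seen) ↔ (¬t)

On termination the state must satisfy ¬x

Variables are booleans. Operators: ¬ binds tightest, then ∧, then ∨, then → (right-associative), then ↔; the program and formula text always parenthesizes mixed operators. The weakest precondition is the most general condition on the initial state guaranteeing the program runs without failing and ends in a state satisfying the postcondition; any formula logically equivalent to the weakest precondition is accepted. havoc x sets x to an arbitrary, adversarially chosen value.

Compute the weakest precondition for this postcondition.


Working backward. After the program, ¬x must hold.
Then branch requires ¬x; else branch requires ¬((¬(t → x)) ↔ (¬t)).
Before the if: (u → (¬x)) ∧ ((¬u) → (¬((¬(t → x)) ↔ (¬t))))
Before x := (¬t) → x: (u → (¬((¬t) → x))) ∧ ((¬u) → (¬((¬(t → ((¬t) → x))) ↔ (¬t))))
Before havoc u: (¬((¬t) → x)) ∧ (¬((¬(t → ((¬t) → x))) ↔ (¬t)))
Before havoc seen: (¬((¬t) → x)) ∧ (¬((¬(t → ((¬t) → x))) ↔ (¬t)))
Answer: WP = (¬((¬t) → x)) ∧ (¬((¬(t → ((¬t) → x))) ↔ (¬t)))


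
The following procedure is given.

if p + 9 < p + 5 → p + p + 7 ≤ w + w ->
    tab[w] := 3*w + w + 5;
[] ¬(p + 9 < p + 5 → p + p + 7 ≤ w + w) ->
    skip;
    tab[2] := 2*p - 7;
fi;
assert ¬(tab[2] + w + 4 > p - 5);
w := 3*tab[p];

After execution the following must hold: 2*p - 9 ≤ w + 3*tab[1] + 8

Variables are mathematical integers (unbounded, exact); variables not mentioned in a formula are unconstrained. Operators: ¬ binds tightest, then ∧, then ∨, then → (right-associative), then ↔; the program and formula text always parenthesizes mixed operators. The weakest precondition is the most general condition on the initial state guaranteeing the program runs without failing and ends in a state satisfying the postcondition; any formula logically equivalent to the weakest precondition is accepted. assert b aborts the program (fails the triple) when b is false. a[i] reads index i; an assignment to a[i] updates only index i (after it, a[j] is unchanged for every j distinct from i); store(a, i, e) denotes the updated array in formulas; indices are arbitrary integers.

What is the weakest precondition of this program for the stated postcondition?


Working backward. After the program, the postcondition 2*p - 9 ≤ w + 3*tab[1] + 8 must hold; in canonical form it is 2*p ≤ 3*tab[1] + w + 17.
Before w := 3*tab[p]: 2*p ≤ 3*tab[1] + 3*tab[p] + 17
Before assert ¬(tab[2] + w + 4 > p - 5): (¬(tab[2] + w > p - 9)) ∧ 2*p ≤ 3*tab[1] + 3*tab[p] + 17
Then branch requires (¬(store(tab, w, 4*w + 5)[2] + w > p - 9)) ∧ 2*p ≤ 3*store(tab, w, 4*w + 5)[1] + 3*store(tab, w, 4*w + 5)[p] + 17; else branch requires (¬(p + w > -2)) ∧ 2*p ≤ 3*tab[1] + 3*store(tab, 2, 2*p - 7)[p] + 17.
Before the if: (¬(store(tab, w, 4*w + 5)[2] + w > p - 9)) ∧ 2*p ≤ 3*store(tab, w, 4*w + 5)[1] + 3*store(tab, w, 4*w + 5)[p] + 17
Answer: WP = (¬(store(tab, w, 4*w + 5)[2] + w > p - 9)) ∧ 2*p ≤ 3*store(tab, w, 4*w + 5)[1] + 3*store(tab, w, 4*w + 5)[p] + 17


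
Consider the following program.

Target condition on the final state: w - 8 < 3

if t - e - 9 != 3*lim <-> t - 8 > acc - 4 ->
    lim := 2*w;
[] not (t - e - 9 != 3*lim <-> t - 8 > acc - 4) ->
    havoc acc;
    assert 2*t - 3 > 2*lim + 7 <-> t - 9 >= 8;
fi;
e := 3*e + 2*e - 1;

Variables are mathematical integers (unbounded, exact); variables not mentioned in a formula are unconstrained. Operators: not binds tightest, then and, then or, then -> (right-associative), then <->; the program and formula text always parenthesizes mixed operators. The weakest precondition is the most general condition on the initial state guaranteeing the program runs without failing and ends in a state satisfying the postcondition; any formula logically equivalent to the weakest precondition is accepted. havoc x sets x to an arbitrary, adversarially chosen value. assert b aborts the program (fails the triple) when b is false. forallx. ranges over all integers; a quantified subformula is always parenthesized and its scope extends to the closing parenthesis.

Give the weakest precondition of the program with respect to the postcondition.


Working backward. After the program, the postcondition w - 8 < 3 must hold; in canonical form it is w < 11.
Before e := 3*e + 2*e - 1: w < 11
Then branch requires w < 11; else branch requires (2*t > 2*lim + 10 <-> t >= 17) and w < 11.
Before the if: ((t != e + 3*lim + 9 <-> t > acc + 4) -> w < 11) and ((not (t != e + 3*lim + 9 <-> t > acc + 4)) -> ((2*t > 2*lim + 10 <-> t >= 17) and w < 11))
Answer: WP = ((t != e + 3*lim + 9 <-> t > acc + 4) -> w < 11) and ((not (t != e + 3*lim + 9 <-> t > acc + 4)) -> ((2*t > 2*lim + 10 <-> t >= 17) and w < 11))


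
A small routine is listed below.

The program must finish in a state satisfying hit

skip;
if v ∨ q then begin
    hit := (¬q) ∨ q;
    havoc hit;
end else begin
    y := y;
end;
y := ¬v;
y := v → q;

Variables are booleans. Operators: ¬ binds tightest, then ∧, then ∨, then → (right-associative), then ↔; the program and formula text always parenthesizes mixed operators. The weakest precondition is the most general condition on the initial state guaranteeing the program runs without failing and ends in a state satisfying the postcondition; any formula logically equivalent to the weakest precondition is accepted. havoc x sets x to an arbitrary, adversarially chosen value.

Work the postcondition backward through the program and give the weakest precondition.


Working backward. After the program, hit must hold.
Before y := v → q: hit
Before y := ¬v: hit
Then branch requires false; else branch requires hit.
Before the if: (¬(v ∨ q)) ∧ ((¬(v ∨ q)) → hit)
Before skip: (¬(v ∨ q)) ∧ ((¬(v ∨ q)) → hit)
Answer: WP = (¬(v ∨ q)) ∧ ((¬(v ∨ q)) → hit)


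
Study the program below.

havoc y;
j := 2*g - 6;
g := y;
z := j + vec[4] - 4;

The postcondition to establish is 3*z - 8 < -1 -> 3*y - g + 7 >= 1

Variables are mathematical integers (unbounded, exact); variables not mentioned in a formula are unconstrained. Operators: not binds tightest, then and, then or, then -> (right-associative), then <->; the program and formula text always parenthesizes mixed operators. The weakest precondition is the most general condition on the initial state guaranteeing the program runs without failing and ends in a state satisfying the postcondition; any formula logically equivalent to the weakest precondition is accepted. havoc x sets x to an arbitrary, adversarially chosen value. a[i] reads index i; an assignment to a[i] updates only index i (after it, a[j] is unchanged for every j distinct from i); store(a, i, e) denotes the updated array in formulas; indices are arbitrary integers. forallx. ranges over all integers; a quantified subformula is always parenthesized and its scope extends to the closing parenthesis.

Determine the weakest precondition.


Working backward. After the program, the postcondition 3*z - 8 < -1 -> 3*y - g + 7 >= 1 must hold; in canonical form it is 3*z < 7 -> 3*y >= g - 6.
Before z := j + vec[4] - 4: 3*vec[4] + 3*j < 19 -> 3*y >= g - 6
Before g := y: 3*vec[4] + 3*j < 19 -> 2*y >= -6
Before j := 2*g - 6: 3*vec[4] + 6*g < 37 -> 2*y >= -6
Before havoc y: forall y_1. (3*vec[4] + 6*g < 37 -> 2*y_1 >= -6)
Answer: WP = forall y_1. (3*vec[4] + 6*g < 37 -> 2*y_1 >= -6)


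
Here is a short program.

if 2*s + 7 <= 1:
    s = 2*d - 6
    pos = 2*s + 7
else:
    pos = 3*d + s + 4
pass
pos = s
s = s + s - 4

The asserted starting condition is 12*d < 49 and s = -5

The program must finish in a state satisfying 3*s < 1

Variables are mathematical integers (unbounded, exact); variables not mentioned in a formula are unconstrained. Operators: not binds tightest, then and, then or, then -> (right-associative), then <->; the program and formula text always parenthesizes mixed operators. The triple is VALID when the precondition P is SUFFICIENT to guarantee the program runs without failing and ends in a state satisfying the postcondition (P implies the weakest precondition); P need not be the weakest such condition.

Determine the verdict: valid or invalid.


Working backward. After the program, 3*s < 1 must hold.
Before s := s + s - 4: 6*s < 13
Before pos := s: 6*s < 13
Before skip: 6*s < 13
Then branch requires 12*d < 49; else branch requires 6*s < 13.
Before the if: (2*s <= -6 -> 12*d < 49) and ((not (2*s <= -6)) -> 6*s < 13)
The weakest precondition is (2*s <= -6 -> 12*d < 49) and ((not (2*s <= -6)) -> 6*s < 13).
Check whether 12*d < 49 and s = -5 implies it.
Every state satisfying the precondition satisfies the weakest precondition: the implication holds.
Answer: valid


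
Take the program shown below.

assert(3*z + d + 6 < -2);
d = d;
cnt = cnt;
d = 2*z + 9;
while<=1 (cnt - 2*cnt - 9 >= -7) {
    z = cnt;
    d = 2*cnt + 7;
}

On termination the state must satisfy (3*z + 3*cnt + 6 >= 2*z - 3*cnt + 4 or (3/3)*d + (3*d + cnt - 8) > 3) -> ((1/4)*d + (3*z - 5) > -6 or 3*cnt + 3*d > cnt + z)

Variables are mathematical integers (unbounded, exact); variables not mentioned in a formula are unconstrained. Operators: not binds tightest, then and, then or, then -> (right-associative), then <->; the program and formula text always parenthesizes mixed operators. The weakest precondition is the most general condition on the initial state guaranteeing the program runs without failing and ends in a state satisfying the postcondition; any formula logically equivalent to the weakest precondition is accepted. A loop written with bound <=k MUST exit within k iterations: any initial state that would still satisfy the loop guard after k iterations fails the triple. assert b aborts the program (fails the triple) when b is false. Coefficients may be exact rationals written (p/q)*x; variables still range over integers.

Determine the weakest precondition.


Working backward. After the program, the postcondition (3*z + 3*cnt + 6 >= 2*z - 3*cnt + 4 or (3/3)*d + (3*d + cnt - 8) > 3) -> ((1/4)*d + (3*z - 5) > -6 or 3*cnt + 3*d > cnt + z) must hold; in canonical form it is (6*cnt + z >= -2 or cnt + 4*d > 11) -> ((1/4)*d + 3*z > -1 or 2*cnt + 3*d > z).
Before the loop (bound <=1), unroll the exhaustion recursion (WP_0 = exit-now case; WP_j = one more guarded iteration, up to j = 1):
  WP_0: (not (cnt <= -2)) and ((6*cnt + z >= -2 or cnt + 4*d > 11) -> ((1/4)*d + 3*z > -1 or 2*cnt + 3*d > z))
  WP_1: (cnt <= -2 -> ((not (cnt <= -2)) and ((7*cnt >= -2 or 9*cnt > -17) -> ((7/2)*cnt > -11/4 or 7*cnt > -21)))) and ((not (cnt <= -2)) -> ((6*cnt + z >= -2 or cnt + 4*d > 11) -> ((1/4)*d + 3*z > -1 or 2*cnt + 3*d > z)))
So before the loop: (cnt <= -2 -> ((not (cnt <= -2)) and ((7*cnt >= -2 or 9*cnt > -17) -> ((7/2)*cnt > -11/4 or 7*cnt > -21)))) and ((not (cnt <= -2)) -> ((6*cnt + z >= -2 or cnt + 4*d > 11) -> ((1/4)*d + 3*z > -1 or 2*cnt + 3*d > z)))
Before d := 2*z + 9: (cnt <= -2 -> ((not (cnt <= -2)) and ((7*cnt >= -2 or 9*cnt > -17) -> ((7/2)*cnt > -11/4 or 7*cnt > -21)))) and ((not (cnt <= -2)) -> ((6*cnt + z >= -2 or cnt + 8*z > -25) -> ((7/2)*z > -13/4 or 2*cnt + 5*z > -27)))
Before cnt := cnt: (cnt <= -2 -> ((not (cnt <= -2)) and ((7*cnt >= -2 or 9*cnt > -17) -> ((7/2)*cnt > -11/4 or 7*cnt > -21)))) and ((not (cnt <= -2)) -> ((6*cnt + z >= -2 or cnt + 8*z > -25) -> ((7/2)*z > -13/4 or 2*cnt + 5*z > -27)))
Before d := d: (cnt <= -2 -> ((not (cnt <= -2)) and ((7*cnt >= -2 or 9*cnt > -17) -> ((7/2)*cnt > -11/4 or 7*cnt > -21)))) and ((not (cnt <= -2)) -> ((6*cnt + z >= -2 or cnt + 8*z > -25) -> ((7/2)*z > -13/4 or 2*cnt + 5*z > -27)))
Before assert 3*z + d + 6 < -2: d + 3*z < -8 and (cnt <= -2 -> ((not (cnt <= -2)) and ((7*cnt >= -2 or 9*cnt > -17) -> ((7/2)*cnt > -11/4 or 7*cnt > -21)))) and ((not (cnt <= -2)) -> ((6*cnt + z >= -2 or cnt + 8*z > -25) -> ((7/2)*z > -13/4 or 2*cnt + 5*z > -27)))
Answer: WP = d + 3*z < -8 and (cnt <= -2 -> ((not (cnt <= -2)) and ((7*cnt >= -2 or 9*cnt > -17) -> ((7/2)*cnt > -11/4 or 7*cnt > -21)))) and ((not (cnt <= -2)) -> ((6*cnt + z >= -2 or cnt + 8*z > -25) -> ((7/2)*z > -13/4 or 2*cnt + 5*z > -27)))


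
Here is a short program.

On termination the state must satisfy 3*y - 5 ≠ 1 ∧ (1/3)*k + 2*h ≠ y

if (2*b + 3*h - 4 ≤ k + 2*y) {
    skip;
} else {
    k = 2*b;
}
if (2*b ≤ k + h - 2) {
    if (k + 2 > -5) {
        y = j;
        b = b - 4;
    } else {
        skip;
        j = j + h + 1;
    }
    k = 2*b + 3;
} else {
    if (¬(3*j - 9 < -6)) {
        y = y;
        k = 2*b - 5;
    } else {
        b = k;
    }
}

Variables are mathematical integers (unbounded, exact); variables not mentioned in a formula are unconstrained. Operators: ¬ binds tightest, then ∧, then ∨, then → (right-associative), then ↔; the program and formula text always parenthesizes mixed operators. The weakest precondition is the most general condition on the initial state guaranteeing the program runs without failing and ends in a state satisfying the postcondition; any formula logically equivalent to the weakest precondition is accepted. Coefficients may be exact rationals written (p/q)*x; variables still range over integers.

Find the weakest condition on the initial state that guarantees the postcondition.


Working backward. After the program, the postcondition 3*y - 5 ≠ 1 ∧ (1/3)*k + 2*h ≠ y must hold; in canonical form it is 3*y ≠ 6 ∧ 2*h + (1/3)*k ≠ y.
Then branch requires (k > -7 → (3*j ≠ 6 ∧ (2/3)*b + 2*h ≠ j + 5/3)) ∧ ((¬(k > -7)) → (3*y ≠ 6 ∧ (2/3)*b + 2*h ≠ y - 1)); else branch requires ((¬(3*j < 3)) → (3*y ≠ 6 ∧ (2/3)*b + 2*h ≠ y + 5/3)) ∧ (3*j < 3 → (3*y ≠ 6 ∧ 2*h + (1/3)*k ≠ y)).
Before the if: (2*b ≤ h + k - 2 → ((k > -7 → (3*j ≠ 6 ∧ (2/3)*b + 2*h ≠ j + 5/3)) ∧ ((¬(k > -7)) → (3*y ≠ 6 ∧ (2/3)*b + 2*h ≠ y - 1)))) ∧ ((¬(2*b ≤ h + k - 2)) → (((¬(3*j < 3)) → (3*y ≠ 6 ∧ (2/3)*b + 2*h ≠ y + 5/3)) ∧ (3*j < 3 → (3*y ≠ 6 ∧ 2*h + (1/3)*k ≠ y))))
Then branch requires (2*b ≤ h + k - 2 → ((k > -7 → (3*j ≠ 6 ∧ (2/3)*b + 2*h ≠ j + 5/3)) ∧ ((¬(k > -7)) → (3*y ≠ 6 ∧ (2/3)*b + 2*h ≠ y - 1)))) ∧ ((¬(2*b ≤ h + k - 2)) → (((¬(3*j < 3)) → (3*y ≠ 6 ∧ (2/3)*b + 2*h ≠ y + 5/3)) ∧ (3*j < 3 → (3*y ≠ 6 ∧ 2*h + (1/3)*k ≠ y)))); else branch requires (h ≥ 2 → ((2*b > -7 → (3*j ≠ 6 ∧ (2/3)*b + 2*h ≠ j + 5/3)) ∧ ((¬(2*b > -7)) → (3*y ≠ 6 ∧ (2/3)*b + 2*h ≠ y - 1)))) ∧ ((¬(h ≥ 2)) → (((¬(3*j < 3)) → (3*y ≠ 6 ∧ (2/3)*b + 2*h ≠ y + 5/3)) ∧ (3*j < 3 → (3*y ≠ 6 ∧ (2/3)*b + 2*h ≠ y)))).
Before the if: (2*b + 3*h ≤ k + 2*y + 4 → ((2*b ≤ h + k - 2 → ((k > -7 → (3*j ≠ 6 ∧ (2/3)*b + 2*h ≠ j + 5/3)) ∧ ((¬(k > -7)) → (3*y ≠ 6 ∧ (2/3)*b + 2*h ≠ y - 1)))) ∧ ((¬(2*b ≤ h + k - 2)) → (((¬(3*j < 3)) → (3*y ≠ 6 ∧ (2/3)*b + 2*h ≠ y + 5/3)) ∧ (3*j < 3 → (3*y ≠ 6 ∧ 2*h + (1/3)*k ≠ y)))))) ∧ ((¬(2*b + 3*h ≤ k + 2*y + 4)) → ((h ≥ 2 → ((2*b > -7 → (3*j ≠ 6 ∧ (2/3)*b + 2*h ≠ j + 5/3)) ∧ ((¬(2*b > -7)) → (3*y ≠ 6 ∧ (2/3)*b + 2*h ≠ y - 1)))) ∧ ((¬(h ≥ 2)) → (((¬(3*j < 3)) → (3*y ≠ 6 ∧ (2/3)*b + 2*h ≠ y + 5/3)) ∧ (3*j < 3 → (3*y ≠ 6 ∧ (2/3)*b + 2*h ≠ y))))))
Answer: WP = (2*b + 3*h ≤ k + 2*y + 4 → ((2*b ≤ h + k - 2 → ((k > -7 → (3*j ≠ 6 ∧ (2/3)*b + 2*h ≠ j + 5/3)) ∧ ((¬(k > -7)) → (3*y ≠ 6 ∧ (2/3)*b + 2*h ≠ y - 1)))) ∧ ((¬(2*b ≤ h + k - 2)) → (((¬(3*j < 3)) → (3*y ≠ 6 ∧ (2/3)*b + 2*h ≠ y + 5/3)) ∧ (3*j < 3 → (3*y ≠ 6 ∧ 2*h + (1/3)*k ≠ y)))))) ∧ ((¬(2*b + 3*h ≤ k + 2*y + 4)) → ((h ≥ 2 → ((2*b > -7 → (3*j ≠ 6 ∧ (2/3)*b + 2*h ≠ j + 5/3)) ∧ ((¬(2*b > -7)) → (3*y ≠ 6 ∧ (2/3)*b + 2*h ≠ y - 1)))) ∧ ((¬(h ≥ 2)) → (((¬(3*j < 3)) → (3*y ≠ 6 ∧ (2/3)*b + 2*h ≠ y + 5/3)) ∧ (3*j < 3 → (3*y ≠ 6 ∧ (2/3)*b + 2*h ≠ y))))))


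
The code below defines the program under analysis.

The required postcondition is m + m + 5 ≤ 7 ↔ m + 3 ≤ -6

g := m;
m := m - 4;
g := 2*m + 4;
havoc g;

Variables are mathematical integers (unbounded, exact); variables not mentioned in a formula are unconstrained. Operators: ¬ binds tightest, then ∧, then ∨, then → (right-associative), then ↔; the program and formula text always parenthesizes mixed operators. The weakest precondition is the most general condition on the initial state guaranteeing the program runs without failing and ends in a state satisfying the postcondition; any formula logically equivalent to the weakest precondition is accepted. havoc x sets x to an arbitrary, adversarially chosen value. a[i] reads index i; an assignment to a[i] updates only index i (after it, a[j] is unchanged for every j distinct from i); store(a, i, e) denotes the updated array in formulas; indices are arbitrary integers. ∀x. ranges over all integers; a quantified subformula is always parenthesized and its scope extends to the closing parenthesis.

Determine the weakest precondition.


Working backward. After the program, the postcondition m + m + 5 ≤ 7 ↔ m + 3 ≤ -6 must hold; in canonical form it is 2*m ≤ 2 ↔ m ≤ -9.
Before havoc g: 2*m ≤ 2 ↔ m ≤ -9
Before g := 2*m + 4: 2*m ≤ 2 ↔ m ≤ -9
Before m := m - 4: 2*m ≤ 10 ↔ m ≤ -5
Before g := m: 2*m ≤ 10 ↔ m ≤ -5
Answer: WP = 2*m ≤ 10 ↔ m ≤ -5


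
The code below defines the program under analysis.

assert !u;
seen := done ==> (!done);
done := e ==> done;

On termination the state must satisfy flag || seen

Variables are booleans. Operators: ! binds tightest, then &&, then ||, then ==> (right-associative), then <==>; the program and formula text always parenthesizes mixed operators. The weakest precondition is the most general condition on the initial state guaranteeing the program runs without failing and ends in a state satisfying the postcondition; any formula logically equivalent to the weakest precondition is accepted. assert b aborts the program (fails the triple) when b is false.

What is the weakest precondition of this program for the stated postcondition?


Working backward. After the program, flag || seen must hold.
Before done := e ==> done: flag || seen
Before seen := done ==> (!done): flag || (done ==> (!done))
Before assert !u: (!u) && (flag || (done ==> (!done)))
Answer: WP = (!u) && (flag || (done ==> (!done)))


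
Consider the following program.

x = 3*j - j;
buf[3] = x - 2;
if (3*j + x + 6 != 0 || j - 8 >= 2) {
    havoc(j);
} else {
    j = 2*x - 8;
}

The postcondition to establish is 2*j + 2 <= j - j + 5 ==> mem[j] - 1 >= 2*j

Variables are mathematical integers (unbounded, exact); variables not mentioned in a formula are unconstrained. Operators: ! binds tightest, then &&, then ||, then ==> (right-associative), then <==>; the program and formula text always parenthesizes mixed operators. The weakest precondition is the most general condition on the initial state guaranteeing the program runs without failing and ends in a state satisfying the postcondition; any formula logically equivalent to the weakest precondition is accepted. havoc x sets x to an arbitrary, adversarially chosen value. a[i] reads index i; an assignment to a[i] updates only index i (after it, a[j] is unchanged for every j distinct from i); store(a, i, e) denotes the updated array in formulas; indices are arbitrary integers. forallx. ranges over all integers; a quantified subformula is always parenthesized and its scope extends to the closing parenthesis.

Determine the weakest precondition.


Working backward. After the program, the postcondition 2*j + 2 <= j - j + 5 ==> mem[j] - 1 >= 2*j must hold; in canonical form it is 2*j <= 3 ==> mem[j] >= 2*j + 1.
Then branch requires forall j_1. (2*j_1 <= 3 ==> mem[j_1] >= 2*j_1 + 1); else branch requires 4*x <= 19 ==> mem[2*x - 8] >= 4*x - 15.
Before the if: ((3*j + x != -6 || j >= 10) ==> (forall j_1. (2*j_1 <= 3 ==> mem[j_1] >= 2*j_1 + 1))) && ((!(3*j + x != -6 || j >= 10)) ==> (4*x <= 19 ==> mem[2*x - 8] >= 4*x - 15))
Before buf[3] := x - 2: ((3*j + x != -6 || j >= 10) ==> (forall j_1. (2*j_1 <= 3 ==> mem[j_1] >= 2*j_1 + 1))) && ((!(3*j + x != -6 || j >= 10)) ==> (4*x <= 19 ==> mem[2*x - 8] >= 4*x - 15))
Before x := 3*j - j: ((5*j != -6 || j >= 10) ==> (forall j_1. (2*j_1 <= 3 ==> mem[j_1] >= 2*j_1 + 1))) && ((!(5*j != -6 || j >= 10)) ==> (8*j <= 19 ==> mem[4*j - 8] >= 8*j - 15))
Answer: WP = ((5*j != -6 || j >= 10) ==> (forall j_1. (2*j_1 <= 3 ==> mem[j_1] >= 2*j_1 + 1))) && ((!(5*j != -6 || j >= 10)) ==> (8*j <= 19 ==> mem[4*j - 8] >= 8*j - 15))


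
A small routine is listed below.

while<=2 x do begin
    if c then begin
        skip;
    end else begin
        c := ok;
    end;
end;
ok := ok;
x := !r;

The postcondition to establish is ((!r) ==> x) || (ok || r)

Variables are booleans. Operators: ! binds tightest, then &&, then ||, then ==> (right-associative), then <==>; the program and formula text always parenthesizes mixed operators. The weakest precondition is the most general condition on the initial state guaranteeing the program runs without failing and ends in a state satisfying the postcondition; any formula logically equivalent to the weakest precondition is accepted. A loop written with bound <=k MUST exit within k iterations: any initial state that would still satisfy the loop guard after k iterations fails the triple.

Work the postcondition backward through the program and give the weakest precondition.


Working backward. After the program, the postcondition ((!r) ==> x) || (ok || r) must hold; in canonical form it is ((!r) ==> x) || ok || r.
Before x := !r: true
Before ok := ok: true
Before the loop (bound <=2), unroll the exhaustion recursion (WP_0 = exit-now case; WP_j = one more guarded iteration, up to j = 2):
  WP_0: !x
  WP_1: x ==> ((c ==> (!x)) && ((!c) ==> (!x)))
  WP_2: x ==> ((c ==> (x ==> ((c ==> (!x)) && ((!c) ==> (!x))))) && ((!c) ==> (x ==> ((ok ==> (!x)) && ((!ok) ==> (!x))))))
So before the loop: x ==> ((c ==> (x ==> ((c ==> (!x)) && ((!c) ==> (!x))))) && ((!c) ==> (x ==> ((ok ==> (!x)) && ((!ok) ==> (!x))))))
Answer: WP = x ==> ((c ==> (x ==> ((c ==> (!x)) && ((!c) ==> (!x))))) && ((!c) ==> (x ==> ((ok ==> (!x)) && ((!ok) ==> (!x))))))


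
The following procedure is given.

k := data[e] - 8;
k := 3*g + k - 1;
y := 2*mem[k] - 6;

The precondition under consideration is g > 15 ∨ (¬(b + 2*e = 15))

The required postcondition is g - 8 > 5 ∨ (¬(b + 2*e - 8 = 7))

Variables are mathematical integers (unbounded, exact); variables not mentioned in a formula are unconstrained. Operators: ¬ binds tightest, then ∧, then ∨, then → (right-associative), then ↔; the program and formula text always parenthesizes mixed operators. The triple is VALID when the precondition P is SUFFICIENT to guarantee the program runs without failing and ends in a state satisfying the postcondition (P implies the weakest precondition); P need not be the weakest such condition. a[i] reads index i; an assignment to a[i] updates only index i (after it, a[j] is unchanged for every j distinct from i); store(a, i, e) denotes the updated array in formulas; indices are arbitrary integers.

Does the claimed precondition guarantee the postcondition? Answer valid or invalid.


Working backward. After the program, the postcondition g - 8 > 5 ∨ (¬(b + 2*e - 8 = 7)) must hold; in canonical form it is g > 13 ∨ (¬(b + 2*e = 15)).
Before y := 2*mem[k] - 6: g > 13 ∨ (¬(b + 2*e = 15))
Before k := 3*g + k - 1: g > 13 ∨ (¬(b + 2*e = 15))
Before k := data[e] - 8: g > 13 ∨ (¬(b + 2*e = 15))
The weakest precondition is g > 13 ∨ (¬(b + 2*e = 15)).
Check whether g > 15 ∨ (¬(b + 2*e = 15)) implies it.
Every state satisfying the precondition satisfies the weakest precondition: the implication holds.
Answer: valid


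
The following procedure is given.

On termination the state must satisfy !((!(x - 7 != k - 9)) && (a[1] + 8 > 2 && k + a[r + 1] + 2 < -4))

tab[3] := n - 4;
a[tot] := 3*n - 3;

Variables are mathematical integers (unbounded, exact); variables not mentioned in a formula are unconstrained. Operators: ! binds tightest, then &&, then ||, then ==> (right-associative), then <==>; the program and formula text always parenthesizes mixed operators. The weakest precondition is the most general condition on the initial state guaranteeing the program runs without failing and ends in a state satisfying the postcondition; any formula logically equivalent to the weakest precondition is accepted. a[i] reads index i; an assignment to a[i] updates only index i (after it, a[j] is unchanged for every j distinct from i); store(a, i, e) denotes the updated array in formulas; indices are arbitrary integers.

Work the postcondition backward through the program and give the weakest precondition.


Working backward. After the program, the postcondition !((!(x - 7 != k - 9)) && (a[1] + 8 > 2 && k + a[r + 1] + 2 < -4)) must hold; in canonical form it is !((!(x != k - 2)) && a[1] > -6 && a[r + 1] + k < -6).
Before a[tot] := 3*n - 3: !((!(x != k - 2)) && store(a, tot, 3*n - 3)[1] > -6 && store(a, tot, 3*n - 3)[r + 1] + k < -6)
Before tab[3] := n - 4: !((!(x != k - 2)) && store(a, tot, 3*n - 3)[1] > -6 && store(a, tot, 3*n - 3)[r + 1] + k < -6)
Answer: WP = !((!(x != k - 2)) && store(a, tot, 3*n - 3)[1] > -6 && store(a, tot, 3*n - 3)[r + 1] + k < -6)


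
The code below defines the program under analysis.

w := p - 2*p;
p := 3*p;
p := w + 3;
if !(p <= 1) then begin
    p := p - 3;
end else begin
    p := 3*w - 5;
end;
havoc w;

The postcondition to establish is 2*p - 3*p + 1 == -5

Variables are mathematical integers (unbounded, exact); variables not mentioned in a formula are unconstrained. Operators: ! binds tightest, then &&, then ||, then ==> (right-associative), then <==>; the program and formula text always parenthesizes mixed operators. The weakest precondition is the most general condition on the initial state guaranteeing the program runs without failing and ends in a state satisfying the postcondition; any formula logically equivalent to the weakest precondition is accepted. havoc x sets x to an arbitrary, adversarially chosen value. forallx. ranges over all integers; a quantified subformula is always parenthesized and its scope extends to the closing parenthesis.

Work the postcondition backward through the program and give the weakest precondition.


Working backward. After the program, the postcondition 2*p - 3*p + 1 == -5 must hold; in canonical form it is p == 6.
Before havoc w: p == 6
Then branch requires p == 9; else branch requires 3*w == 11.
Before the if: ((!(p <= 1)) ==> p == 9) && (p <= 1 ==> 3*w == 11)
Before p := w + 3: ((!(w <= -2)) ==> w == 6) && (w <= -2 ==> 3*w == 11)
Before p := 3*p: ((!(w <= -2)) ==> w == 6) && (w <= -2 ==> 3*w == 11)
Before w := p - 2*p: ((!(p >= 2)) ==> p == -6) && (p >= 2 ==> 3*p == -11)
Answer: WP = ((!(p >= 2)) ==> p == -6) && (p >= 2 ==> 3*p == -11)


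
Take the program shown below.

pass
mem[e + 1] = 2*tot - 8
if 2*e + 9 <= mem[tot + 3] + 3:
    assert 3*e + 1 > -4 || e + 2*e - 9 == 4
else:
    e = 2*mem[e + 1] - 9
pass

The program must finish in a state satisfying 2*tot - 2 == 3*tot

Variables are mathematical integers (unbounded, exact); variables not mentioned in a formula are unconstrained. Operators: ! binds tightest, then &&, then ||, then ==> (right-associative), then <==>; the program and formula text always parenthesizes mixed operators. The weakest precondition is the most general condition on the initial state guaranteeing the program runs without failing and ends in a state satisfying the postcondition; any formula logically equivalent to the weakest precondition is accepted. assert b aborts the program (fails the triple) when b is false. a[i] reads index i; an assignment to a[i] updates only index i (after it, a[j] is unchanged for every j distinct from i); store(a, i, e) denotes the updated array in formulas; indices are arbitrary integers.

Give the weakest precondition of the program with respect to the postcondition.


Working backward. After the program, the postcondition 2*tot - 2 == 3*tot must hold; in canonical form it is tot == -2.
Before skip: tot == -2
Then branch requires (3*e > -5 || 3*e == 13) && tot == -2; else branch requires tot == -2.
Before the if: (2*e <= mem[tot + 3] - 6 ==> ((3*e > -5 || 3*e == 13) && tot == -2)) && ((!(2*e <= mem[tot + 3] - 6)) ==> tot == -2)
Before mem[e + 1] := 2*tot - 8: (2*e <= store(mem, e + 1, 2*tot - 8)[tot + 3] - 6 ==> ((3*e > -5 || 3*e == 13) && tot == -2)) && ((!(2*e <= store(mem, e + 1, 2*tot - 8)[tot + 3] - 6)) ==> tot == -2)
Before skip: (2*e <= store(mem, e + 1, 2*tot - 8)[tot + 3] - 6 ==> ((3*e > -5 || 3*e == 13) && tot == -2)) && ((!(2*e <= store(mem, e + 1, 2*tot - 8)[tot + 3] - 6)) ==> tot == -2)
Answer: WP = (2*e <= store(mem, e + 1, 2*tot - 8)[tot + 3] - 6 ==> ((3*e > -5 || 3*e == 13) && tot == -2)) && ((!(2*e <= store(mem, e + 1, 2*tot - 8)[tot + 3] - 6)) ==> tot == -2)


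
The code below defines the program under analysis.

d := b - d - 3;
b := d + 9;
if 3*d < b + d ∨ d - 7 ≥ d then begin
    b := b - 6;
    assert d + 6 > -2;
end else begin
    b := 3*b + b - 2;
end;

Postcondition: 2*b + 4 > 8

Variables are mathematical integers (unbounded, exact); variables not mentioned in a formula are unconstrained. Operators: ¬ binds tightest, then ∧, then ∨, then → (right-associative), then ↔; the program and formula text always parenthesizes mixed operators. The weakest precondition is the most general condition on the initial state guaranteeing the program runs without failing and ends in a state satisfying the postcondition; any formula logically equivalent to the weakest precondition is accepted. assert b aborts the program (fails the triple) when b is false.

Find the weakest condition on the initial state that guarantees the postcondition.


Working backward. After the program, the postcondition 2*b + 4 > 8 must hold; in canonical form it is 2*b > 4.
Then branch requires d > -8 ∧ 2*b > 16; else branch requires 8*b > 8.
Before the if: (2*d < b → (d > -8 ∧ 2*b > 16)) ∧ ((¬(2*d < b)) → 8*b > 8)
Before b := d + 9: (d < 9 → (d > -8 ∧ 2*d > -2)) ∧ ((¬(d < 9)) → 8*d > -64)
Before d := b - d - 3: (b < d + 12 → (b > d - 5 ∧ 2*b > 2*d + 4)) ∧ ((¬(b < d + 12)) → 8*b > 8*d - 40)
Answer: WP = (b < d + 12 → (b > d - 5 ∧ 2*b > 2*d + 4)) ∧ ((¬(b < d + 12)) → 8*b > 8*d - 40)


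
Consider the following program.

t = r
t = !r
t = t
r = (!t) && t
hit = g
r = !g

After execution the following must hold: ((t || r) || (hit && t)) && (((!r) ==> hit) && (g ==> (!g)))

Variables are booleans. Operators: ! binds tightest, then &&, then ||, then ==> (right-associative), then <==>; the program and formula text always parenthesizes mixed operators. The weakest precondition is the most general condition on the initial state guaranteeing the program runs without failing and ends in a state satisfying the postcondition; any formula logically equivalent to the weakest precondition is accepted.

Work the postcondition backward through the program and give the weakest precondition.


Working backward. After the program, the postcondition ((t || r) || (hit && t)) && (((!r) ==> hit) && (g ==> (!g))) must hold; in canonical form it is (t || r || (hit && t)) && ((!r) ==> hit) && (g ==> (!g)).
Before r := !g: (t || (!g) || (hit && t)) && (g ==> hit) && (g ==> (!g))
Before hit := g: (t || (!g) || (g && t)) && (g ==> (!g))
Before r := (!t) && t: (t || (!g) || (g && t)) && (g ==> (!g))
Before t := t: (t || (!g) || (g && t)) && (g ==> (!g))
Before t := !r: ((!r) || (!g) || (g && (!r))) && (g ==> (!g))
Before t := r: ((!r) || (!g) || (g && (!r))) && (g ==> (!g))
Answer: WP = ((!r) || (!g) || (g && (!r))) && (g ==> (!g))


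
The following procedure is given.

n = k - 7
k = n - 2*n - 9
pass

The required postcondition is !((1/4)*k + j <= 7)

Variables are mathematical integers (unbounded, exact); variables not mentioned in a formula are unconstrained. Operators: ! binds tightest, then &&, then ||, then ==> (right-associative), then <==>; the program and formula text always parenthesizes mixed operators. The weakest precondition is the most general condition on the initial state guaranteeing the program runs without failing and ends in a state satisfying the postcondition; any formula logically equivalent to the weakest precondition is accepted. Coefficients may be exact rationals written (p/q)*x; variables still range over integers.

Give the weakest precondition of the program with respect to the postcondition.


Working backward. After the program, the postcondition !((1/4)*k + j <= 7) must hold; in canonical form it is !(j + (1/4)*k <= 7).
Before skip: !(j + (1/4)*k <= 7)
Before k := n - 2*n - 9: !(j <= (1/4)*n + 37/4)
Before n := k - 7: !(j <= (1/4)*k + 15/2)
Answer: WP = !(j <= (1/4)*k + 15/2)


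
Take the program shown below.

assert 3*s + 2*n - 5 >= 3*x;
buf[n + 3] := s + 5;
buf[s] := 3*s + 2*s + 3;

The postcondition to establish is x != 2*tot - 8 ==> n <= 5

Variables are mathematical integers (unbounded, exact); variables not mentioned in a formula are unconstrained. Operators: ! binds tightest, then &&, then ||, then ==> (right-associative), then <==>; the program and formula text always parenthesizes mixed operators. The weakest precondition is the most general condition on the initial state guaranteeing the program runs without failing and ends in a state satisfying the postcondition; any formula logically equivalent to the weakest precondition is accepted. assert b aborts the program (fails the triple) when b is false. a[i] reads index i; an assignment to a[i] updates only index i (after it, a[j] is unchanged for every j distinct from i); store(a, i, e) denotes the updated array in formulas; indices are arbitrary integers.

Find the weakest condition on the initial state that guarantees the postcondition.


Working backward. After the program, x != 2*tot - 8 ==> n <= 5 must hold.
Before buf[s] := 3*s + 2*s + 3: x != 2*tot - 8 ==> n <= 5
Before buf[n + 3] := s + 5: x != 2*tot - 8 ==> n <= 5
Before assert 3*s + 2*n - 5 >= 3*x: 2*n + 3*s >= 3*x + 5 && (x != 2*tot - 8 ==> n <= 5)
Answer: WP = 2*n + 3*s >= 3*x + 5 && (x != 2*tot - 8 ==> n <= 5)
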